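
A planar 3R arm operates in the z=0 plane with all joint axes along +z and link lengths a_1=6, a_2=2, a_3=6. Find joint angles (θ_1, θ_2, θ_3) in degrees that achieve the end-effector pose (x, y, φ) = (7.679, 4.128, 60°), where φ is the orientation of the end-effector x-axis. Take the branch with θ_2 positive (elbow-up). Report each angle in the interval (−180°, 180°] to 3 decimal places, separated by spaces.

wrist centre = target − a_3·(cos φ, sin φ) = (4.6790, -1.0682)
cos θ_2 = (23.0340−6²−2²)/(2·6·2) = -0.7069; θ_2 = 134.9846° (elbow-up)
β = atan2(-1.0682,4.6790) = -12.8595°; ψ = atan2(1.4146,4.5862) = 17.1423°
θ_1 = β − ψ = -30.0017°
θ_3 = φ − θ_1 − θ_2 = -44.9829° (wrapped to (-180°,180°])

-30.002 134.985 -44.983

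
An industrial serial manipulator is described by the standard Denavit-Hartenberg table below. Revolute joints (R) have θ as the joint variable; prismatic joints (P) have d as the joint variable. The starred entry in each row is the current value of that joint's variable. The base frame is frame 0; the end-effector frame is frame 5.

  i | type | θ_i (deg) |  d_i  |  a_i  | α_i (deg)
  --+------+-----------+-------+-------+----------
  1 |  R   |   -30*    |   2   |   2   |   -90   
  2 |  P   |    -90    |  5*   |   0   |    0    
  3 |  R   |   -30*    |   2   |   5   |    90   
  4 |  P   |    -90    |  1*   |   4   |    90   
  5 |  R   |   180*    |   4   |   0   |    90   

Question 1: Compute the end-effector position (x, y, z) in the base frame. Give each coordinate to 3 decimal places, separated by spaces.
2.049 2.281 2.366

after link 1: o_1 = (1.7321, -1.0000, 2.0000)
after link 2: o_2 = (4.2321, 3.3301, 2.0000)
after link 3: o_3 = (3.0670, 6.3122, 6.3301)
after link 4: o_4 = (0.3170, 3.2811, 5.8301)
after link 5: o_5 = (2.0490, 2.2811, 2.3660)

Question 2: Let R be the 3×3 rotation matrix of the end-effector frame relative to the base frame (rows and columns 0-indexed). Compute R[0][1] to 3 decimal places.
0.433

End-effector y-axis (col 1 of R) = (0.4330,-0.2500,-0.8660)
R[0][1] = 0.4330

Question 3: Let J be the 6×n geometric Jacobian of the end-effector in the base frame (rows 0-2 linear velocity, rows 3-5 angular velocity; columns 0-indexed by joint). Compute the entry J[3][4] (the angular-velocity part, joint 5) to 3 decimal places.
axis z_4 = (0.4330,-0.2500,-0.8660); lever o_n−o_4 = (1.7321,-1.0000,-3.4641)
cross product → J_v[:, 4] = (0.0000,0.0000,0.0000)
J_ω[:, 4] = z_4
entry J[3][4] = 0.4330

0.433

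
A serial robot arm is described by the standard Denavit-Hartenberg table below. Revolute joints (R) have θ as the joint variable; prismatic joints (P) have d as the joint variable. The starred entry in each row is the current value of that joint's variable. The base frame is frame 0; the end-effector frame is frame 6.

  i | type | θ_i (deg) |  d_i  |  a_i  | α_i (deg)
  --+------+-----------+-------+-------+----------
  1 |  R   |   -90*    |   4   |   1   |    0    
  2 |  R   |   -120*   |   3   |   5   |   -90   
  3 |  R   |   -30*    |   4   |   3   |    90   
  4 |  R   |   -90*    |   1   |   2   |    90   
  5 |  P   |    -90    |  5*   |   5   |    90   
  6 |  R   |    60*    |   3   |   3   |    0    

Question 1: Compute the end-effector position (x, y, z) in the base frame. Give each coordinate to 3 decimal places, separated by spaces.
-5.763 -3.446 -0.062

after link 1: o_1 = (0.0000, -1.0000, 4.0000)
after link 2: o_2 = (-4.3301, 1.5000, 7.0000)
after link 3: o_3 = (-8.5801, -0.6651, 8.5000)
after link 4: o_4 = (-7.1471, 0.8170, 9.3660)
after link 5: o_5 = (-5.5622, -0.0981, 2.5359)
after link 6: o_6 = (-5.7631, -3.4462, -0.0622)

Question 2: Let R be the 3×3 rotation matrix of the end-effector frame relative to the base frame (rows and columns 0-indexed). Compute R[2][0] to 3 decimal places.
End-effector x-axis (col 0 of R) = (0.4330,-0.2500,-0.8660)
R[2][0] = -0.8660

-0.866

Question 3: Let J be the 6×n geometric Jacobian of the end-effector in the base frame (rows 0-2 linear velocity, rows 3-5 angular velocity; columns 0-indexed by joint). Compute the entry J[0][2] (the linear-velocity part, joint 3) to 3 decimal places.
6.116

axis z_2 = (-0.5000,-0.8660,0.0000); lever o_n−o_2 = (-1.4330,-4.9462,-7.0622)
cross product → J_v[:, 2] = (6.1160,-3.5311,1.2321)
J_ω[:, 2] = z_2
entry J[0][2] = 6.1160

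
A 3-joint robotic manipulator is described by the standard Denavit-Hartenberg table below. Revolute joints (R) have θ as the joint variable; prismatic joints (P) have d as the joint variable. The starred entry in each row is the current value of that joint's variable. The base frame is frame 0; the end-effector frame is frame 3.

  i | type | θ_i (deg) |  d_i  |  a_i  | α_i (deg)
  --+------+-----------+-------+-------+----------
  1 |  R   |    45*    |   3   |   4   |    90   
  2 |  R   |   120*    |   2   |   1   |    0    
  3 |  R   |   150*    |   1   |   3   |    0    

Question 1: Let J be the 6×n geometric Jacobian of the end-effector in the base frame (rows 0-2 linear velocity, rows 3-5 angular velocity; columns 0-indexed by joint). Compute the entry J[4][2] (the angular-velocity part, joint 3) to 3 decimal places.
axis z_2 = (0.7071,-0.7071,0.0000); lever o_n−o_2 = (0.7071,-0.7071,-3.0000)
cross product → J_v[:, 2] = (2.1213,2.1213,-0.0000)
J_ω[:, 2] = z_2
entry J[4][2] = -0.7071

-0.707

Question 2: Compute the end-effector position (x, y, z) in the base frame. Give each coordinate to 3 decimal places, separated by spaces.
4.596 0.354 0.866

after link 1: o_1 = (2.8284, 2.8284, 3.0000)
after link 2: o_2 = (3.8891, 1.0607, 3.8660)
after link 3: o_3 = (4.5962, 0.3536, 0.8660)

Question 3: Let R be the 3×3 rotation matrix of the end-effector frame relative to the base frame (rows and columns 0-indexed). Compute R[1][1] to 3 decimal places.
0.707

End-effector y-axis (col 1 of R) = (0.7071,0.7071,-0.0000)
R[1][1] = 0.7071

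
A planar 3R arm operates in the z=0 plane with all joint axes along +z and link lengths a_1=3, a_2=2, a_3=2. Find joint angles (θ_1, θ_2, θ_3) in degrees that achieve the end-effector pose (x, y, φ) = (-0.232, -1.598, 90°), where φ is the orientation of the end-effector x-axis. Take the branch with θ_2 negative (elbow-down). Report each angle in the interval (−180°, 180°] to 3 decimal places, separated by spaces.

wrist centre = target − a_3·(cos φ, sin φ) = (-0.2320, -3.5980)
cos θ_2 = (12.9994−3²−2²)/(2·3·2) = -0.0000; θ_2 = -90.0027° (elbow-down)
β = atan2(-3.5980,-0.2320) = -93.6893°; ψ = atan2(-2.0000,2.9999) = -33.6909°
θ_1 = β − ψ = -59.9984°
θ_3 = φ − θ_1 − θ_2 = -119.9988° (wrapped to (-180°,180°])

-59.998 -90.003 -119.999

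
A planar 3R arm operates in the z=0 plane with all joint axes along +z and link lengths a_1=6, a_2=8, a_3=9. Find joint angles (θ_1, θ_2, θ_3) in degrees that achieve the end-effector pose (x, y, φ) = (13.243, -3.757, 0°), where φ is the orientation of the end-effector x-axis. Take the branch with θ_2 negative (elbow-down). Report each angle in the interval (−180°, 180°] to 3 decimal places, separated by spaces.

45.005 -135.000 89.995

wrist centre = target − a_3·(cos φ, sin φ) = (4.2430, -3.7570)
cos θ_2 = (32.1181−6²−8²)/(2·6·8) = -0.7071; θ_2 = -134.9997° (elbow-down)
β = atan2(-3.7570,4.2430) = -41.5236°; ψ = atan2(-5.6569,0.3432) = -86.5284°
θ_1 = β − ψ = 45.0049°
θ_3 = φ − θ_1 − θ_2 = 89.9949° (wrapped to (-180°,180°])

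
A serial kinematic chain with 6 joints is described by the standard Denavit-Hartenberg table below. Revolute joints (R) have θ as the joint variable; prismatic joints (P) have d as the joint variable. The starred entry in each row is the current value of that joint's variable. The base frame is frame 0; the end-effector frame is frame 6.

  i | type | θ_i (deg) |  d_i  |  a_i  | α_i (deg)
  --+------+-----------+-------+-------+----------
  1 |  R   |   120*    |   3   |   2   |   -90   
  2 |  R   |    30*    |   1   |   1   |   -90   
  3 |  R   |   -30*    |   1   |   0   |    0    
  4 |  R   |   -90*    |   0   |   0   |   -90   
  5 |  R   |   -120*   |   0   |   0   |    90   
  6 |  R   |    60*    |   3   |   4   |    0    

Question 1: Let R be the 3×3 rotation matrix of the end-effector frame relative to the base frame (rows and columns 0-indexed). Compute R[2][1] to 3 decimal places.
End-effector y-axis (col 1 of R) = (-0.8225,0.1746,0.5413)
R[2][1] = 0.5413

0.541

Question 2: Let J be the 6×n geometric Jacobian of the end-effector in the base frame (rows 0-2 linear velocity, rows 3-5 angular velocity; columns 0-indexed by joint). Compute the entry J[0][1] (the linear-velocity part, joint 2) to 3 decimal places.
axis z_1 = (-0.8660,-0.5000,0.0000); lever o_n−o_1 = (-1.8705,4.0078,-3.9665)
cross product → J_v[:, 1] = (1.9833,-3.4351,-4.4061)
J_ω[:, 1] = z_1
entry J[0][1] = 1.9833

1.983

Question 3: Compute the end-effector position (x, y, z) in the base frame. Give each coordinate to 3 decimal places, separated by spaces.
after link 1: o_1 = (-1.0000, 1.7321, 3.0000)
after link 2: o_2 = (-2.2990, 1.9821, 2.5000)
after link 3: o_3 = (-2.0490, 1.5490, 1.6340)
after link 4: o_4 = (-2.0490, 1.5490, 1.6340)
after link 5: o_5 = (-2.0490, 1.5490, 1.6340)
after link 6: o_6 = (-2.8705, 5.7398, -0.9665)

-2.871 5.740 -0.967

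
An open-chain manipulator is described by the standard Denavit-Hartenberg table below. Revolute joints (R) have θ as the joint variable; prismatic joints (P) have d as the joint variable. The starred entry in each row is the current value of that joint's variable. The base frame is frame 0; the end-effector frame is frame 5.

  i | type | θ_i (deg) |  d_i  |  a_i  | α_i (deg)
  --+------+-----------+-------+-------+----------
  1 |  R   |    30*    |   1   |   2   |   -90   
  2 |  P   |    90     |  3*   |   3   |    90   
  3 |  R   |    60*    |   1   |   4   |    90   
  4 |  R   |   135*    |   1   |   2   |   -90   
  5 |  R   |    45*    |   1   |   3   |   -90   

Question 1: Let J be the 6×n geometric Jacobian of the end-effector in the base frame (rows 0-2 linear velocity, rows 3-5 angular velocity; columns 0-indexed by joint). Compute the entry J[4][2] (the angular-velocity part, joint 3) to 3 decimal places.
axis z_2 = (0.8660,0.5000,0.0000); lever o_n−o_2 = (2.3331,2.3731,0.7818)
cross product → J_v[:, 2] = (0.3909,-0.6770,0.8886)
J_ω[:, 2] = z_2
entry J[4][2] = 0.5000

0.500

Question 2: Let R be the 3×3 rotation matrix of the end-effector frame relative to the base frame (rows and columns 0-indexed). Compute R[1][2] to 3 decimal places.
End-effector z-axis (col 2 of R) = (-0.8263,0.4312,0.3624)
R[1][2] = 0.4312

0.431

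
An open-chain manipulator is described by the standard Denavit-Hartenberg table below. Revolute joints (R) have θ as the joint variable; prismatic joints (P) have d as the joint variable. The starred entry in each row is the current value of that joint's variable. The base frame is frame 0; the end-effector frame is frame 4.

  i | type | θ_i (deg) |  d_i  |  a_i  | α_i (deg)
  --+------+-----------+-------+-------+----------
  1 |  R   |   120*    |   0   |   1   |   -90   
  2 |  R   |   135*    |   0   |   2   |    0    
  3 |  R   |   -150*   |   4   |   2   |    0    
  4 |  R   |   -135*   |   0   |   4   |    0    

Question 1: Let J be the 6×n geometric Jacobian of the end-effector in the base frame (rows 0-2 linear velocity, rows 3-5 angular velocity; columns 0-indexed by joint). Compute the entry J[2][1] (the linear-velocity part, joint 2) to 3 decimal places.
2.946

axis z_1 = (-0.8660,-0.5000,0.0000); lever o_n−o_1 = (-1.9909,-4.5517,1.1034)
cross product → J_v[:, 1] = (-0.5517,0.9556,2.9465)
J_ω[:, 1] = z_1
entry J[2][1] = 2.9465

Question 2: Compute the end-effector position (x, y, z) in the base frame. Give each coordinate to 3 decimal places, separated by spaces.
after link 1: o_1 = (-0.5000, 0.8660, 0.0000)
after link 2: o_2 = (0.2071, -0.3587, -1.4142)
after link 3: o_3 = (-4.2229, -0.6857, -0.8966)
after link 4: o_4 = (-2.4909, -3.6857, 1.1034)

-2.491 -3.686 1.103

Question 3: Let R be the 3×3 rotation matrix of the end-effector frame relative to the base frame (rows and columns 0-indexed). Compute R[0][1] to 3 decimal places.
-0.250

End-effector y-axis (col 1 of R) = (-0.2500,0.4330,0.8660)
R[0][1] = -0.2500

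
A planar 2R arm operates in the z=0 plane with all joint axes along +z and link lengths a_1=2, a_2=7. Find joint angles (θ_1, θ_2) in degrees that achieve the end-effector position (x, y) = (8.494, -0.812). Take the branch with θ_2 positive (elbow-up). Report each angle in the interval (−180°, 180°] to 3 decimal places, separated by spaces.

cos θ_2 = (72.8074−2²−7²)/(2·2·7) = 0.7074; θ_2 = 44.9757° (elbow-up)
β = atan2(-0.8120,8.4940) = -5.4607°; ψ = atan2(4.9476,6.9518) = 35.4396°
θ_1 = β − ψ = -40.9003°

-40.900 44.976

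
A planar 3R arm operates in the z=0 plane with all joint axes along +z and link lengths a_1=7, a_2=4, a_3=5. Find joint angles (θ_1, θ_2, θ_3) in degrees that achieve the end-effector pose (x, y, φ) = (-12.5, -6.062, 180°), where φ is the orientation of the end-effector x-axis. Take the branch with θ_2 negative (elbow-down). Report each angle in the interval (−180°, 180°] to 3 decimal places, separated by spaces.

-120.000 -60.003 0.003

wrist centre = target − a_3·(cos φ, sin φ) = (-7.5000, -6.0620)
cos θ_2 = (92.9978−7²−4²)/(2·7·4) = 0.5000; θ_2 = -60.0025° (elbow-down)
β = atan2(-6.0620,-7.5000) = -141.0525°; ψ = atan2(-3.4642,8.9998) = -21.0525°
θ_1 = β − ψ = -120.0000°
θ_3 = φ − θ_1 − θ_2 = 0.0025° (wrapped to (-180°,180°])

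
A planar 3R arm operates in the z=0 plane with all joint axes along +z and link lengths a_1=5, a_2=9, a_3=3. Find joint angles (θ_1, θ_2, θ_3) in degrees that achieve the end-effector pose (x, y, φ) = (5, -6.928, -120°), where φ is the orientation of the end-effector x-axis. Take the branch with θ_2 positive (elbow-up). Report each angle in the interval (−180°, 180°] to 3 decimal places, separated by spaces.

wrist centre = target − a_3·(cos φ, sin φ) = (6.5000, -4.3299)
cos θ_2 = (60.9982−5²−9²)/(2·5·9) = -0.5000; θ_2 = 120.0013° (elbow-up)
β = atan2(-4.3299,6.5000) = -33.6693°; ψ = atan2(7.7941,0.4998) = 86.3307°
θ_1 = β − ψ = -120.0000°
θ_3 = φ − θ_1 − θ_2 = -120.0013° (wrapped to (-180°,180°])

-120.000 120.001 -120.001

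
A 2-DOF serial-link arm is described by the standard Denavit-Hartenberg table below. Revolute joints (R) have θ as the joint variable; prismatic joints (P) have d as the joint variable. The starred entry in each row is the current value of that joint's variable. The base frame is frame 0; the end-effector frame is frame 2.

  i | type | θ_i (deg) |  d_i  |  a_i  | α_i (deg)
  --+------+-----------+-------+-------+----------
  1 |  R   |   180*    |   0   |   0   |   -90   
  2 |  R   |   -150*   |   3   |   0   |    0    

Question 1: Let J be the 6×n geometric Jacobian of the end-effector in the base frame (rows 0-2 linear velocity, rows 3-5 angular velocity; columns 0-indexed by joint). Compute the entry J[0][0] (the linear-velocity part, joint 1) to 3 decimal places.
axis z_0 = ẑ; lever o_n−o_0 = (-0.0000,-3.0000,0.0000)
cross product → J_v[:, 0] = (3.0000,-0.0000,0.0000)
J_ω[:, 0] = z_0
entry J[0][0] = 3.0000

3.000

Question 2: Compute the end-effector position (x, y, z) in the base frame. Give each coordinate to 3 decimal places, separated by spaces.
-0.000 -3.000 0.000

after link 1: o_1 = (0.0000, 0.0000, 0.0000)
after link 2: o_2 = (-0.0000, -3.0000, 0.0000)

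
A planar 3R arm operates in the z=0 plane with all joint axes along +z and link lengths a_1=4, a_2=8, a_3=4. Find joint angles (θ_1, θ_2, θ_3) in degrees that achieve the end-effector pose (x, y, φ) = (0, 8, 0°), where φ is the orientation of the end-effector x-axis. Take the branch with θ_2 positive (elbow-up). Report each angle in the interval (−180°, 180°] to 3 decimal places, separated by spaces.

wrist centre = target − a_3·(cos φ, sin φ) = (-4.0000, 8.0000)
cos θ_2 = (80.0000−4²−8²)/(2·4·8) = 0.0000; θ_2 = 90.0000° (elbow-up)
β = atan2(8.0000,-4.0000) = 116.5651°; ψ = atan2(8.0000,4.0000) = 63.4349°
θ_1 = β − ψ = 53.1301°
θ_3 = φ − θ_1 − θ_2 = -143.1301° (wrapped to (-180°,180°])

53.130 90.000 -143.130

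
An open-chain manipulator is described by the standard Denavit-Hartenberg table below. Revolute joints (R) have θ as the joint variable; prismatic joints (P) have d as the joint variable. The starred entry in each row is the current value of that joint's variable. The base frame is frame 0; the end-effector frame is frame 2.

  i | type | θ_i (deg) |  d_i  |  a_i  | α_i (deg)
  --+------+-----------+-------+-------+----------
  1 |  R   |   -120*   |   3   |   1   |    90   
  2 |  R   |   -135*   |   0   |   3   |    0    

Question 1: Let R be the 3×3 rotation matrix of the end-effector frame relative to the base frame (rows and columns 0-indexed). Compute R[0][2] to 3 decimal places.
End-effector z-axis (col 2 of R) = (-0.8660,0.5000,0.0000)
R[0][2] = -0.8660

-0.866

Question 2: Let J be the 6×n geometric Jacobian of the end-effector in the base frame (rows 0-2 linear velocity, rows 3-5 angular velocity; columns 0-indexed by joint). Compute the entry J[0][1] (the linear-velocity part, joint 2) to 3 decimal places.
-1.061

axis z_1 = (-0.8660,0.5000,0.0000); lever o_n−o_1 = (1.0607,1.8371,-2.1213)
cross product → J_v[:, 1] = (-1.0607,-1.8371,-2.1213)
J_ω[:, 1] = z_1
entry J[0][1] = -1.0607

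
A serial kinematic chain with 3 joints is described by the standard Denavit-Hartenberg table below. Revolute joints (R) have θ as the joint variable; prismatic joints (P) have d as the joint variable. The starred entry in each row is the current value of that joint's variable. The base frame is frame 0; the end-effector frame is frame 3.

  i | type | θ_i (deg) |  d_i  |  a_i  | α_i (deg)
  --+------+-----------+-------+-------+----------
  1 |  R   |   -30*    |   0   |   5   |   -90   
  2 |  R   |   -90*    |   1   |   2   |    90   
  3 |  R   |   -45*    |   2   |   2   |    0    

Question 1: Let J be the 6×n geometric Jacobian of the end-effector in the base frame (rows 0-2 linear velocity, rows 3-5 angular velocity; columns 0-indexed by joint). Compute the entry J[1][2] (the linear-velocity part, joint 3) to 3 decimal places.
1.225

axis z_2 = (-0.8660,0.5000,0.0000); lever o_n−o_2 = (-2.4392,-0.2247,1.4142)
cross product → J_v[:, 2] = (0.7071,1.2247,1.4142)
J_ω[:, 2] = z_2
entry J[1][2] = 1.2247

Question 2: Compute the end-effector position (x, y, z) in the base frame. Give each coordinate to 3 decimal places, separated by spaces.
2.391 -1.859 3.414

after link 1: o_1 = (4.3301, -2.5000, 0.0000)
after link 2: o_2 = (4.8301, -1.6340, 2.0000)
after link 3: o_3 = (2.3910, -1.8587, 3.4142)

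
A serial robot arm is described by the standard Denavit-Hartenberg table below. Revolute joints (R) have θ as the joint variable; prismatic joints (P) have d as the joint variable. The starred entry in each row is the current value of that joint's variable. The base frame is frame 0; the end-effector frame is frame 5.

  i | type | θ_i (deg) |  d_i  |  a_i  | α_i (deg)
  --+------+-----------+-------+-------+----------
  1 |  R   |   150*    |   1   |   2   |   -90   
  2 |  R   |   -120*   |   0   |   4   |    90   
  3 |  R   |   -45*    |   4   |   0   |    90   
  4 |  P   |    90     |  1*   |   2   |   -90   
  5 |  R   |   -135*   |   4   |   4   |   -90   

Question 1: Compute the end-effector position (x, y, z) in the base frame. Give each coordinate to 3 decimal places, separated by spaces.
-0.079 -0.095 -1.916

after link 1: o_1 = (-1.7321, 1.0000, 1.0000)
after link 2: o_2 = (-0.0000, 0.0000, 4.4641)
after link 3: o_3 = (3.0000, -1.7321, 2.4641)
after link 4: o_4 = (4.5474, -1.8089, 0.8517)
after link 5: o_5 = (-0.0789, -0.0945, -1.9156)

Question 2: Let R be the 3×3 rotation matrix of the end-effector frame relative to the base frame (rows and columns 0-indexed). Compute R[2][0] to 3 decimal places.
-0.079

End-effector x-axis (col 0 of R) = (-0.4968,0.8642,-0.0795)
R[2][0] = -0.0795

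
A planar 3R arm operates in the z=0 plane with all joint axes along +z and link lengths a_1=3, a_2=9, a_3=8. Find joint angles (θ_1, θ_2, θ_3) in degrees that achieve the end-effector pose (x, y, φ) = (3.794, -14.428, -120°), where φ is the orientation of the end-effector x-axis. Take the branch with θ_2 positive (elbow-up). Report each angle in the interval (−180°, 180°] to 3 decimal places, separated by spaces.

-90.007 60.008 -90.001

wrist centre = target − a_3·(cos φ, sin φ) = (7.7940, -7.4998)
cos θ_2 = (116.9934−3²−9²)/(2·3·9) = 0.4999; θ_2 = 60.0081° (elbow-up)
β = atan2(-7.4998,7.7940) = -43.8980°; ψ = atan2(7.7949,7.4989) = 46.1087°
θ_1 = β − ψ = -90.0066°
θ_3 = φ − θ_1 − θ_2 = -90.0015° (wrapped to (-180°,180°])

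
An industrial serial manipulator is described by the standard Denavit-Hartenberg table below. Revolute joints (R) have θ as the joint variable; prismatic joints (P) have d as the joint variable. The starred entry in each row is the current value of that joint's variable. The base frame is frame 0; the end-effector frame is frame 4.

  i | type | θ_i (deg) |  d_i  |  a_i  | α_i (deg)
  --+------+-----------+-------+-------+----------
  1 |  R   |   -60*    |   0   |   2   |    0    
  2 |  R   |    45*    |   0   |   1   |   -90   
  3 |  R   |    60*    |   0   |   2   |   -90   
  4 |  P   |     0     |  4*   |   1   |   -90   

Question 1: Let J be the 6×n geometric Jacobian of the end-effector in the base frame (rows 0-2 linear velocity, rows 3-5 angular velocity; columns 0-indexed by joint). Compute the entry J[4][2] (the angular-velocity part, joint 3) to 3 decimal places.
axis z_2 = (0.2588,0.9659,0.0000); lever o_n−o_2 = (-1.8972,0.5083,-4.5981)
cross product → J_v[:, 2] = (-4.4414,1.1901,1.9641)
J_ω[:, 2] = z_2
entry J[4][2] = 0.9659

0.966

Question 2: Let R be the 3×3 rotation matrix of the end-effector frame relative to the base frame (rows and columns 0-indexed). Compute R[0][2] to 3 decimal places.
-0.259

End-effector z-axis (col 2 of R) = (-0.2588,-0.9659,-0.0000)
R[0][2] = -0.2588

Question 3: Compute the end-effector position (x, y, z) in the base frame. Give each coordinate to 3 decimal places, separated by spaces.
after link 1: o_1 = (1.0000, -1.7321, 0.0000)
after link 2: o_2 = (1.9659, -1.9909, 0.0000)
after link 3: o_3 = (2.9319, -2.2497, -1.7321)
after link 4: o_4 = (0.0687, -1.4825, -4.5981)

0.069 -1.483 -4.598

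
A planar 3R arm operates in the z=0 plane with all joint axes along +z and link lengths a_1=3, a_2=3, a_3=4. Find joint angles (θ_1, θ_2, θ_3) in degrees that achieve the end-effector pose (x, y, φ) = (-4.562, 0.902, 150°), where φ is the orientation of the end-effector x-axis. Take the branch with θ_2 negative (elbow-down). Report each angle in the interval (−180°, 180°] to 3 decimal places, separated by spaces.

wrist centre = target − a_3·(cos φ, sin φ) = (-1.0979, -1.0980)
cos θ_2 = (2.4110−3²−3²)/(2·3·3) = -0.8661; θ_2 = -150.0036° (elbow-down)
β = atan2(-1.0980,-1.0979) = -134.9973°; ψ = atan2(-1.4998,0.4018) = -75.0018°
θ_1 = β − ψ = -59.9956°
θ_3 = φ − θ_1 − θ_2 = -0.0009° (wrapped to (-180°,180°])

-59.996 -150.004 -0.001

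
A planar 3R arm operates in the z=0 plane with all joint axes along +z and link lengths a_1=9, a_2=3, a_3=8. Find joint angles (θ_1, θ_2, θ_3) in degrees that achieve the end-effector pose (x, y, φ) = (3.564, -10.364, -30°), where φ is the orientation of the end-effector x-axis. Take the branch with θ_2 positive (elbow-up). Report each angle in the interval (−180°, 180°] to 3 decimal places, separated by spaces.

-135.002 134.997 -29.995

wrist centre = target − a_3·(cos φ, sin φ) = (-3.3642, -6.3640)
cos θ_2 = (51.8184−9²−3²)/(2·9·3) = -0.7071; θ_2 = 134.9968° (elbow-up)
β = atan2(-6.3640,-3.3642) = -117.8623°; ψ = atan2(2.1214,6.8788) = 17.1399°
θ_1 = β − ψ = -135.0022°
θ_3 = φ − θ_1 − θ_2 = -29.9946° (wrapped to (-180°,180°])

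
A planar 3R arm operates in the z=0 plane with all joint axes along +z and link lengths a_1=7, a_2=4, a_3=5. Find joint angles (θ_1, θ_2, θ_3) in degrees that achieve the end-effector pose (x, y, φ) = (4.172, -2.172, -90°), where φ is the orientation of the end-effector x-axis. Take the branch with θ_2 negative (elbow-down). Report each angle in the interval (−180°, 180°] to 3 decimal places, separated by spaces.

68.270 -134.998 -23.272

wrist centre = target − a_3·(cos φ, sin φ) = (4.1720, 2.8280)
cos θ_2 = (25.4032−7²−4²)/(2·7·4) = -0.7071; θ_2 = -134.9983° (elbow-down)
β = atan2(2.8280,4.1720) = 34.1315°; ψ = atan2(-2.8285,4.1717) = -34.1385°
θ_1 = β − ψ = 68.2699°
θ_3 = φ − θ_1 − θ_2 = -23.2716° (wrapped to (-180°,180°])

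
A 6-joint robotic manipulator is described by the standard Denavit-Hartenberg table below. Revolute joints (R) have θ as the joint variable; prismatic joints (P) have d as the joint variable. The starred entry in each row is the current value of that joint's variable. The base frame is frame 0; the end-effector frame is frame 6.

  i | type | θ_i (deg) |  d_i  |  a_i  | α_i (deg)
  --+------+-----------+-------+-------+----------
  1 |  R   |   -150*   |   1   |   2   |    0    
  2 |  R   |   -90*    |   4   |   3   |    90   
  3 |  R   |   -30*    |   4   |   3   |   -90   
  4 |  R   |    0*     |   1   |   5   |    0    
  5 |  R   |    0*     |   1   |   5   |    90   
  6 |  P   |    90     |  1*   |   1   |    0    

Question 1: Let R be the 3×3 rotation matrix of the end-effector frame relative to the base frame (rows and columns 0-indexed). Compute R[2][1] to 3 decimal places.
End-effector y-axis (col 1 of R) = (0.4330,-0.7500,0.5000)
R[2][1] = 0.5000

0.500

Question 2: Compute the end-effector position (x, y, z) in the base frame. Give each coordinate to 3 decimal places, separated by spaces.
-5.281 15.147 1.098

after link 1: o_1 = (-1.7321, -1.0000, 1.0000)
after link 2: o_2 = (-3.2321, 1.5981, 5.0000)
after link 3: o_3 = (-1.0670, 5.8481, 3.5000)
after link 4: o_4 = (-3.4821, 10.0311, 1.8660)
after link 5: o_5 = (-5.8971, 14.2141, 0.2321)
after link 6: o_6 = (-5.2811, 15.1471, 1.0981)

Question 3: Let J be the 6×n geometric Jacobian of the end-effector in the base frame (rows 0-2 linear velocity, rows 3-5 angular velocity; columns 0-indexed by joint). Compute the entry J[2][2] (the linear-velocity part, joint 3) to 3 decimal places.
axis z_2 = (0.8660,0.5000,0.0000); lever o_n−o_2 = (-2.0490,13.5490,-3.9019)
cross product → J_v[:, 2] = (-1.9510,3.3792,12.7583)
J_ω[:, 2] = z_2
entry J[2][2] = 12.7583

12.758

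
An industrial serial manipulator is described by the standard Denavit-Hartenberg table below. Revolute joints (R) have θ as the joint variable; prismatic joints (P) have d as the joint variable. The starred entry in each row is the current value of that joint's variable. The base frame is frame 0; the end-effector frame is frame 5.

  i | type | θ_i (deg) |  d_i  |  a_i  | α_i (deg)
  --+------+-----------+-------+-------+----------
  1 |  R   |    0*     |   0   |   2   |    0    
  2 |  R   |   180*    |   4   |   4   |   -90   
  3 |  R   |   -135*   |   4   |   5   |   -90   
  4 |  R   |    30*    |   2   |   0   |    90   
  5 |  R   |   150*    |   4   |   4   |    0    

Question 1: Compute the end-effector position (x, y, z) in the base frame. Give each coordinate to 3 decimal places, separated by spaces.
after link 1: o_1 = (2.0000, 0.0000, 0.0000)
after link 2: o_2 = (-2.0000, 0.0000, 4.0000)
after link 3: o_3 = (1.5355, -4.0000, 7.5355)
after link 4: o_4 = (0.1213, -4.0000, 8.9497)
after link 5: o_5 = (-2.0000, -9.1962, 9.6569)

-2.000 -9.196 9.657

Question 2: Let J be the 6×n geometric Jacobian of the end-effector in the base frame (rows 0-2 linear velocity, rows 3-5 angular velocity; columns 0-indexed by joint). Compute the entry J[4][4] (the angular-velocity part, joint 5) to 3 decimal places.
axis z_4 = (0.3536,-0.8660,0.3536); lever o_n−o_4 = (-2.1213,-5.1962,0.7071)
cross product → J_v[:, 4] = (1.2247,-1.0000,-3.6742)
J_ω[:, 4] = z_4
entry J[4][4] = -0.8660

-0.866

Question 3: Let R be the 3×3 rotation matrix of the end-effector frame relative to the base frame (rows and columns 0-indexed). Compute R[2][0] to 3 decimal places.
-0.177

End-effector x-axis (col 0 of R) = (-0.8839,-0.4330,-0.1768)
R[2][0] = -0.1768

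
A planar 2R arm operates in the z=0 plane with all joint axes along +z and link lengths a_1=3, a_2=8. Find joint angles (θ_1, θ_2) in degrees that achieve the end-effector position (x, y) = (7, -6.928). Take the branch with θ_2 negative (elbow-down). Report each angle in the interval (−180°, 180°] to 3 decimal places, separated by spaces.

0.004 -60.004

cos θ_2 = (96.9972−3²−8²)/(2·3·8) = 0.4999; θ_2 = -60.0039° (elbow-down)
β = atan2(-6.9280,7.0000) = -44.7038°; ψ = atan2(-6.9285,6.9995) = -44.7077°
θ_1 = β − ψ = 0.0039°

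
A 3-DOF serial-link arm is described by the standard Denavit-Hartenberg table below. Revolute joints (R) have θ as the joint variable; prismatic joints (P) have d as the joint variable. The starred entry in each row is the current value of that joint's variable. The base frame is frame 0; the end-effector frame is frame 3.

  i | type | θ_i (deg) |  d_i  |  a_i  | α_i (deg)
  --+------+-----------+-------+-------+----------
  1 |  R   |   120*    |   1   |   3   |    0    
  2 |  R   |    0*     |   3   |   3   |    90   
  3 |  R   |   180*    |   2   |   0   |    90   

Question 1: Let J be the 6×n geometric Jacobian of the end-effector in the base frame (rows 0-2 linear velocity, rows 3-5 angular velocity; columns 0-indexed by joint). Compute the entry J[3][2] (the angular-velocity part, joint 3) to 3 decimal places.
0.866

axis z_2 = (0.8660,0.5000,0.0000); lever o_n−o_2 = (1.7321,1.0000,0.0000)
cross product → J_v[:, 2] = (-0.0000,0.0000,0.0000)
J_ω[:, 2] = z_2
entry J[3][2] = 0.8660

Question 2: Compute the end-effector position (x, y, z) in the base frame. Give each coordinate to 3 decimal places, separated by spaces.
after link 1: o_1 = (-1.5000, 2.5981, 1.0000)
after link 2: o_2 = (-3.0000, 5.1962, 4.0000)
after link 3: o_3 = (-1.2679, 6.1962, 4.0000)

-1.268 6.196 4.000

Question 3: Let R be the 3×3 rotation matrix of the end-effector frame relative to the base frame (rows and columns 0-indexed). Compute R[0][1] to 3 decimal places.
0.866

End-effector y-axis (col 1 of R) = (0.8660,0.5000,0.0000)
R[0][1] = 0.8660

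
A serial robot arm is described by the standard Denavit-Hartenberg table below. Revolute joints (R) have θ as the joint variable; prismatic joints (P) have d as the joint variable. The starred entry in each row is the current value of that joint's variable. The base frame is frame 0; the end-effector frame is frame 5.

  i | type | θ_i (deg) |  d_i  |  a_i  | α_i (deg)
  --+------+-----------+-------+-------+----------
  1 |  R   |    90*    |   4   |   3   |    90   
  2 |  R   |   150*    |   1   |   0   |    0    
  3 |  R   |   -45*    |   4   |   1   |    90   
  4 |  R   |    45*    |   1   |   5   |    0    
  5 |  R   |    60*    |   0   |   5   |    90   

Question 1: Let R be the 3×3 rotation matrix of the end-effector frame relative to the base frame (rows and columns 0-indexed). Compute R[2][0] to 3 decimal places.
End-effector x-axis (col 0 of R) = (0.9659,0.0670,-0.2500)
R[2][0] = -0.2500

-0.250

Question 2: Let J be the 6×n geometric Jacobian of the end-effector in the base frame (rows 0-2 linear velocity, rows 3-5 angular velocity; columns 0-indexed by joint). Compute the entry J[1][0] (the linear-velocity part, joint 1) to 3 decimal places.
axis z_0 = ẑ; lever o_n−o_0 = (13.3652,3.1270,7.3898)
cross product → J_v[:, 0] = (-3.1270,13.3652,0.0000)
J_ω[:, 0] = z_0
entry J[1][0] = 13.3652

13.365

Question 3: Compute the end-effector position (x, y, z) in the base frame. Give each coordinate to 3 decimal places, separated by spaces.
13.365 3.127 7.390

after link 1: o_1 = (0.0000, 3.0000, 4.0000)
after link 2: o_2 = (1.0000, 3.0000, 4.0000)
after link 3: o_3 = (5.0000, 2.7412, 4.9659)
after link 4: o_4 = (8.5355, 2.7920, 8.6398)
after link 5: o_5 = (13.3652, 3.1270, 7.3898)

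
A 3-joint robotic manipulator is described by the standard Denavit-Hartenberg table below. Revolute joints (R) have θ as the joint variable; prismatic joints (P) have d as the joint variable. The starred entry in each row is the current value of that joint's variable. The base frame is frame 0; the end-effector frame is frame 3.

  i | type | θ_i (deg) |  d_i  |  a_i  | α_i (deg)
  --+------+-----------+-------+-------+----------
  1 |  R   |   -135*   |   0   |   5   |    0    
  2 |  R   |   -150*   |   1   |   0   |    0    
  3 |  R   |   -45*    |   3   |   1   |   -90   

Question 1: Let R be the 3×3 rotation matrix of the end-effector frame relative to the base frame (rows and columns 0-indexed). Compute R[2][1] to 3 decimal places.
End-effector y-axis (col 1 of R) = (-0.0000,0.0000,-1.0000)
R[2][1] = -1.0000

-1.000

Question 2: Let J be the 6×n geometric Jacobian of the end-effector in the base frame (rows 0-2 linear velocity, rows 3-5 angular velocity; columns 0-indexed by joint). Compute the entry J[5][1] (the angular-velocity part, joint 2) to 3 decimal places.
1.000

axis z_1 = (0.0000,0.0000,1.0000); lever o_n−o_1 = (0.8660,0.5000,4.0000)
cross product → J_v[:, 1] = (-0.5000,0.8660,0.0000)
J_ω[:, 1] = z_1
entry J[5][1] = 1.0000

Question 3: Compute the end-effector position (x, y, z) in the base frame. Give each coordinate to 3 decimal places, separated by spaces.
-2.670 -3.036 4.000

after link 1: o_1 = (-3.5355, -3.5355, 0.0000)
after link 2: o_2 = (-3.5355, -3.5355, 1.0000)
after link 3: o_3 = (-2.6695, -3.0355, 4.0000)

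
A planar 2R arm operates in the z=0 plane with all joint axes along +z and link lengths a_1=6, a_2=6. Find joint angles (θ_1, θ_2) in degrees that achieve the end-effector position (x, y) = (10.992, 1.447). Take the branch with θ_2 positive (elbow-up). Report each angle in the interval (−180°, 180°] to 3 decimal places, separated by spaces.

cos θ_2 = (122.9179−6²−6²)/(2·6·6) = 0.7072; θ_2 = 44.9930° (elbow-up)
β = atan2(1.4470,10.9920) = 7.4994°; ψ = atan2(4.2421,10.2432) = 22.4965°
θ_1 = β − ψ = -14.9972°

-14.997 44.993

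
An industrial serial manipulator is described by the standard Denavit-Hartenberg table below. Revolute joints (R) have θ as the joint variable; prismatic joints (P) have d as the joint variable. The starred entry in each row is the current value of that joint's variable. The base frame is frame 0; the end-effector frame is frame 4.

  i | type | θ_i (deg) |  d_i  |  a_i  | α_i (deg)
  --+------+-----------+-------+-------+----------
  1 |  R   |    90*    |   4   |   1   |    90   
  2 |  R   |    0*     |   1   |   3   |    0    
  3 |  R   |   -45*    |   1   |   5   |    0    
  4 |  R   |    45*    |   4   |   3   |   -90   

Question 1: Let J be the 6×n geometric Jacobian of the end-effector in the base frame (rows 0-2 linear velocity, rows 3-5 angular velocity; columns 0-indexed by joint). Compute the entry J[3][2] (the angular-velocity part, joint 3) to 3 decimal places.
1.000

axis z_2 = (1.0000,-0.0000,0.0000); lever o_n−o_2 = (5.0000,6.5355,-3.5355)
cross product → J_v[:, 2] = (-0.0000,3.5355,6.5355)
J_ω[:, 2] = z_2
entry J[3][2] = 1.0000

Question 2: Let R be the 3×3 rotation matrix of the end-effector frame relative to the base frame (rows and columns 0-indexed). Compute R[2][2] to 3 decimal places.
End-effector z-axis (col 2 of R) = (0.0000,-0.0000,1.0000)
R[2][2] = 1.0000

1.000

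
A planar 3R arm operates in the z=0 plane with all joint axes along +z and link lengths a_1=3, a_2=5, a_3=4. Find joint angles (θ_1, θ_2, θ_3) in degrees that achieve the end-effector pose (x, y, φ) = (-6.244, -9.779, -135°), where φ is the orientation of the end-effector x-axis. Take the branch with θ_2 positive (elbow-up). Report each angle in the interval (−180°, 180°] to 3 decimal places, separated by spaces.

-135.012 30.016 -30.004

wrist centre = target − a_3·(cos φ, sin φ) = (-3.4156, -6.9506)
cos θ_2 = (59.9766−3²−5²)/(2·3·5) = 0.8659; θ_2 = 30.0159° (elbow-up)
β = atan2(-6.9506,-3.4156) = -116.1699°; ψ = atan2(2.5012,7.3294) = 18.8424°
θ_1 = β − ψ = -135.0123°
θ_3 = φ − θ_1 − θ_2 = -30.0036° (wrapped to (-180°,180°])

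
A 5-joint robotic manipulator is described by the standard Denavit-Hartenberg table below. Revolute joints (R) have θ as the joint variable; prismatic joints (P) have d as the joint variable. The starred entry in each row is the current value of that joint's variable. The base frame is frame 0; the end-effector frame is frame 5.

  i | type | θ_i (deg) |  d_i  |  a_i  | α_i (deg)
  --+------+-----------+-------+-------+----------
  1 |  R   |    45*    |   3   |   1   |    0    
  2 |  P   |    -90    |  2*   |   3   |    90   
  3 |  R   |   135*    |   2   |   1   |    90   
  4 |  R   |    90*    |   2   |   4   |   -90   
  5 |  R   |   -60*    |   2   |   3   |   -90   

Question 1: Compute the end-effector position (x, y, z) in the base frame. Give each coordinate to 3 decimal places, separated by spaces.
0.324 -9.517 7.544

after link 1: o_1 = (0.7071, 0.7071, 3.0000)
after link 2: o_2 = (2.8284, -1.4142, 5.0000)
after link 3: o_3 = (0.9142, -2.3284, 5.7071)
after link 4: o_4 = (-0.9142, -6.1569, 7.1213)
after link 5: o_5 = (0.3242, -9.5166, 7.5442)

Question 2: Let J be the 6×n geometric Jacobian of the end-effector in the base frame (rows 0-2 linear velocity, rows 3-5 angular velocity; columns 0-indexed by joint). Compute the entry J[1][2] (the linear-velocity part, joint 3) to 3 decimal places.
1.799

axis z_2 = (-0.7071,-0.7071,0.0000); lever o_n−o_2 = (-2.5043,-8.1023,2.5442)
cross product → J_v[:, 2] = (-1.7990,1.7990,3.9584)
J_ω[:, 2] = z_2
entry J[1][2] = 1.7990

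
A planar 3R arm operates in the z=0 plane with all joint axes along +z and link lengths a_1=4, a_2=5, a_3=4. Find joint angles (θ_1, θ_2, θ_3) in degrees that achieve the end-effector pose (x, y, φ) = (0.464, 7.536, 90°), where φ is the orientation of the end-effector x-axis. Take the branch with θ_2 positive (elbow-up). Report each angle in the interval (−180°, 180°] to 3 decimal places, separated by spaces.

wrist centre = target − a_3·(cos φ, sin φ) = (0.4640, 3.5360)
cos θ_2 = (12.7186−4²−5²)/(2·4·5) = -0.7070; θ_2 = 134.9942° (elbow-up)
β = atan2(3.5360,0.4640) = 82.5243°; ψ = atan2(3.5359,0.4648) = 82.5109°
θ_1 = β − ψ = 0.0134°
θ_3 = φ − θ_1 − θ_2 = -45.0076° (wrapped to (-180°,180°])

0.013 134.994 -45.008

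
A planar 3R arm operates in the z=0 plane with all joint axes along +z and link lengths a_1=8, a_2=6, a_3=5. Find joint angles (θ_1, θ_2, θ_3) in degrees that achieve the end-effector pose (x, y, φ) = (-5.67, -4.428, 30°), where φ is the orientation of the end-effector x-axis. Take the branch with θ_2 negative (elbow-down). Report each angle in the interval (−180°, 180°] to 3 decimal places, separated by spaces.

wrist centre = target − a_3·(cos φ, sin φ) = (-10.0001, -6.9280)
cos θ_2 = (147.9997−8²−6²)/(2·8·6) = 0.5000; θ_2 = -60.0002° (elbow-down)
β = atan2(-6.9280,-10.0001) = -145.2861°; ψ = atan2(-5.1962,11.0000) = -25.2851°
θ_1 = β − ψ = -120.0011°
θ_3 = φ − θ_1 − θ_2 = -149.9988° (wrapped to (-180°,180°])

-120.001 -60.000 -149.999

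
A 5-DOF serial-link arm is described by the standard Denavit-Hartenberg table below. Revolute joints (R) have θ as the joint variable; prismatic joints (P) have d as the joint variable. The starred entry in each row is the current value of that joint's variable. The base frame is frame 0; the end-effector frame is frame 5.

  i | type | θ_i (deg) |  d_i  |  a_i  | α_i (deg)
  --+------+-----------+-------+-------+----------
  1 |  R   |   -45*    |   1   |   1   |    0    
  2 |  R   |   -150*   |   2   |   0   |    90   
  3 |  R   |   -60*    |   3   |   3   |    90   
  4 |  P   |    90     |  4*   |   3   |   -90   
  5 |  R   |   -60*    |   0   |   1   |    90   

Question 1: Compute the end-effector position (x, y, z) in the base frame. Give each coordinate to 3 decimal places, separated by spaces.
5.011 4.869 -2.031

after link 1: o_1 = (0.7071, -0.7071, 1.0000)
after link 2: o_2 = (0.7071, -0.7071, 3.0000)
after link 3: o_3 = (0.0347, 2.5789, 0.4019)
after link 4: o_4 = (4.1572, 4.5801, -1.5981)
after link 5: o_5 = (5.0111, 4.8689, -2.0311)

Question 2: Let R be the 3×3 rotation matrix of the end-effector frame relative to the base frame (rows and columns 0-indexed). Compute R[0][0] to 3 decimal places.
End-effector x-axis (col 0 of R) = (0.8539,0.2888,-0.4330)
R[0][0] = 0.8539

0.854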